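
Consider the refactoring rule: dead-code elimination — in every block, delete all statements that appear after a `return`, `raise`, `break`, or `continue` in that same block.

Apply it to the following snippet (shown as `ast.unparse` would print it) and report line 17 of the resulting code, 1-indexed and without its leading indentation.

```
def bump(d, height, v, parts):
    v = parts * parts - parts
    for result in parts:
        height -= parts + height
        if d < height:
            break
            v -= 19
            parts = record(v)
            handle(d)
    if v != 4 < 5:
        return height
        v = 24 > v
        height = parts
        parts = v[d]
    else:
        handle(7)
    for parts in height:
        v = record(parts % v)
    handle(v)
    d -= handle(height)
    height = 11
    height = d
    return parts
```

return parts

Transformed code:
def bump(d, height, v, parts):
    v = parts * parts - parts
    for result in parts:
        height -= parts + height
        if d < height:
            break
    if v != 4 < 5:
        return height
    else:
        handle(7)
    for parts in height:
        v = record(parts % v)
    handle(v)
    d -= handle(height)
    height = 11
    height = d
    return parts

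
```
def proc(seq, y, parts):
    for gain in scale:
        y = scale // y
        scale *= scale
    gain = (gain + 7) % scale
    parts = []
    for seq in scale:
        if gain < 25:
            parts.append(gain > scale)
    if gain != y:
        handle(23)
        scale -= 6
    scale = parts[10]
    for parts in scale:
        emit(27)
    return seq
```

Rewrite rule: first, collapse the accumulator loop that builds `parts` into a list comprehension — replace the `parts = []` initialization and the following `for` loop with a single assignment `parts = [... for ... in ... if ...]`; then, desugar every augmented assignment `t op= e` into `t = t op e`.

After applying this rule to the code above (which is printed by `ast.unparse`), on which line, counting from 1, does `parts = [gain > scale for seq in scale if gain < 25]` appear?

6

Transformed code:
def proc(seq, y, parts):
    for gain in scale:
        y = scale // y
        scale = scale * scale
    gain = (gain + 7) % scale
    parts = [gain > scale for seq in scale if gain < 25]
    if gain != y:
        handle(23)
        scale = scale - 6
    scale = parts[10]
    for parts in scale:
        emit(27)
    return seq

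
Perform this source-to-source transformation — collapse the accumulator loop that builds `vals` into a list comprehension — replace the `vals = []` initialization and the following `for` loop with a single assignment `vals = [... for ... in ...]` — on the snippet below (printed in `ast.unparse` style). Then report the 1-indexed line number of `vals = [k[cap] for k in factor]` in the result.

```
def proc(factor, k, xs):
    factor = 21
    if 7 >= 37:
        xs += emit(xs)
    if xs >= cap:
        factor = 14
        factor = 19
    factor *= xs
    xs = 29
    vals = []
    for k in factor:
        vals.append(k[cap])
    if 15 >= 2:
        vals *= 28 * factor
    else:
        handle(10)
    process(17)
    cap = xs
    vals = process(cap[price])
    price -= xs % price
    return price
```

Transformed code:
def proc(factor, k, xs):
    factor = 21
    if 7 >= 37:
        xs += emit(xs)
    if xs >= cap:
        factor = 14
        factor = 19
    factor *= xs
    xs = 29
    vals = [k[cap] for k in factor]
    if 15 >= 2:
        vals *= 28 * factor
    else:
        handle(10)
    process(17)
    cap = xs
    vals = process(cap[price])
    price -= xs % price
    return price

10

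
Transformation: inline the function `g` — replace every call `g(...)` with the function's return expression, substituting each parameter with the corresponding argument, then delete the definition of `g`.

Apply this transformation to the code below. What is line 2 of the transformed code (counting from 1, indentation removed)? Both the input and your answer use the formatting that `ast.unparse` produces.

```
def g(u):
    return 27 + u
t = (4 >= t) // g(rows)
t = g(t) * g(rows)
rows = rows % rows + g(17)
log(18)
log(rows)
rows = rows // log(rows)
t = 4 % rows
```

Transformed code:
t = (4 >= t) // (27 + rows)
t = (27 + t) * (27 + rows)
rows = rows % rows + (27 + 17)
log(18)
log(rows)
rows = rows // log(rows)
t = 4 % rows

t = (27 + t) * (27 + rows)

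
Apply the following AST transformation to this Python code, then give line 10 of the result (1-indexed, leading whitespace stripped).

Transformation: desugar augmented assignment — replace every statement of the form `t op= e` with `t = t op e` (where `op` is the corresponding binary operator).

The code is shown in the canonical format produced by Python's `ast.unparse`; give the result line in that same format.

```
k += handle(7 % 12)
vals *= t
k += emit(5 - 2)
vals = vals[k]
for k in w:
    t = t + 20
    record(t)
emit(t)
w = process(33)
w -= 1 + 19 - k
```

w = w - (1 + 19 - k)

Transformed code:
k = k + handle(7 % 12)
vals = vals * t
k = k + emit(5 - 2)
vals = vals[k]
for k in w:
    t = t + 20
    record(t)
emit(t)
w = process(33)
w = w - (1 + 19 - k)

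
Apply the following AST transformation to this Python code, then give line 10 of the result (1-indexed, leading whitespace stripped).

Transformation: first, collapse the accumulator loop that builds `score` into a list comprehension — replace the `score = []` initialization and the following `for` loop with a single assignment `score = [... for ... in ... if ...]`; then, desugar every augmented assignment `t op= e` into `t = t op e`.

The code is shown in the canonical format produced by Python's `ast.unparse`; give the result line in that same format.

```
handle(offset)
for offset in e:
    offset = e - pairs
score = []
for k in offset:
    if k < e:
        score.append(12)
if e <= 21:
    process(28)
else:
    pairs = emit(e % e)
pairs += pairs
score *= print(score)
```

Transformed code:
handle(offset)
for offset in e:
    offset = e - pairs
score = [12 for k in offset if k < e]
if e <= 21:
    process(28)
else:
    pairs = emit(e % e)
pairs = pairs + pairs
score = score * print(score)

score = score * print(score)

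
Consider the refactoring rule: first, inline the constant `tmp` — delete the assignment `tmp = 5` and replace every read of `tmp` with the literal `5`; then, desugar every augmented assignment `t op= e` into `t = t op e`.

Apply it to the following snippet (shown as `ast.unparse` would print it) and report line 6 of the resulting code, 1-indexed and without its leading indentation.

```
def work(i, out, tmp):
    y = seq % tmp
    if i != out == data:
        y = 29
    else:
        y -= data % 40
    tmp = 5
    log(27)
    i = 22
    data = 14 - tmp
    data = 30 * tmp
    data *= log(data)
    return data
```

Transformed code:
def work(i, out, tmp):
    y = seq % 5
    if i != out == data:
        y = 29
    else:
        y = y - data % 40
    log(27)
    i = 22
    data = 14 - 5
    data = 30 * 5
    data = data * log(data)
    return data

y = y - data % 40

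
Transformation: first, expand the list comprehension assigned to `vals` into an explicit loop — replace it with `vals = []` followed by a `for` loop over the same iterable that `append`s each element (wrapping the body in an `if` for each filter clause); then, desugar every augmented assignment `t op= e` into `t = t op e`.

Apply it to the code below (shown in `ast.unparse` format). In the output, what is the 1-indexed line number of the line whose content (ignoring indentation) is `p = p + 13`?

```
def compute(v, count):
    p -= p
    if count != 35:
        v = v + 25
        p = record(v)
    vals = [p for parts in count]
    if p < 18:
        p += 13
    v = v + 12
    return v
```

Transformed code:
def compute(v, count):
    p = p - p
    if count != 35:
        v = v + 25
        p = record(v)
    vals = []
    for parts in count:
        vals.append(p)
    if p < 18:
        p = p + 13
    v = v + 12
    return v

10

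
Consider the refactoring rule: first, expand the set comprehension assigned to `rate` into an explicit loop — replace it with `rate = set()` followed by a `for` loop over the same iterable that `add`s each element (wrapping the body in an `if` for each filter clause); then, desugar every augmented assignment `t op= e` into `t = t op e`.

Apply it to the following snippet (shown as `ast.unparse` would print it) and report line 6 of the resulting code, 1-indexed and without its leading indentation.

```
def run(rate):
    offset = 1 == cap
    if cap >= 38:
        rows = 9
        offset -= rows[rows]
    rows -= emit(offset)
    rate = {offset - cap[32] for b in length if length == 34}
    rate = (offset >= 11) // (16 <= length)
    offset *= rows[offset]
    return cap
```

rows = rows - emit(offset)

Transformed code:
def run(rate):
    offset = 1 == cap
    if cap >= 38:
        rows = 9
        offset = offset - rows[rows]
    rows = rows - emit(offset)
    rate = set()
    for b in length:
        if length == 34:
            rate.add(offset - cap[32])
    rate = (offset >= 11) // (16 <= length)
    offset = offset * rows[offset]
    return cap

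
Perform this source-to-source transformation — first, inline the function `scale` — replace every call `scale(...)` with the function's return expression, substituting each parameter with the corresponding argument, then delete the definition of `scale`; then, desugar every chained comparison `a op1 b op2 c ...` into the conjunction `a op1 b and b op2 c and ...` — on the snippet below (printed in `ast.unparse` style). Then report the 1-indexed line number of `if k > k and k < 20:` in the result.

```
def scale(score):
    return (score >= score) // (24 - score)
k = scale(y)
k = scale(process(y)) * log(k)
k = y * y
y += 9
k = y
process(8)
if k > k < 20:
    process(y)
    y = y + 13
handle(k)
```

Transformed code:
k = (y >= y) // (24 - y)
k = (process(y) >= process(y)) // (24 - process(y)) * log(k)
k = y * y
y += 9
k = y
process(8)
if k > k and k < 20:
    process(y)
    y = y + 13
handle(k)

7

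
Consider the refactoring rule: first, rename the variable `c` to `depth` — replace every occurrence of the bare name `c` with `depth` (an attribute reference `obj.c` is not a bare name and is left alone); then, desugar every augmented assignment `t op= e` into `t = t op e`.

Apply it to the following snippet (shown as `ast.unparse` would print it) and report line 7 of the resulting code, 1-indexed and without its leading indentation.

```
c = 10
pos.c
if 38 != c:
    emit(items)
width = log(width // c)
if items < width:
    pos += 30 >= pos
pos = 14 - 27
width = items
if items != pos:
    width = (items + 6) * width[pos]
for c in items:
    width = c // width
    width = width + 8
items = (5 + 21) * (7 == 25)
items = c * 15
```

Transformed code:
depth = 10
pos.c
if 38 != depth:
    emit(items)
width = log(width // depth)
if items < width:
    pos = pos + (30 >= pos)
pos = 14 - 27
width = items
if items != pos:
    width = (items + 6) * width[pos]
for depth in items:
    width = depth // width
    width = width + 8
items = (5 + 21) * (7 == 25)
items = depth * 15

pos = pos + (30 >= pos)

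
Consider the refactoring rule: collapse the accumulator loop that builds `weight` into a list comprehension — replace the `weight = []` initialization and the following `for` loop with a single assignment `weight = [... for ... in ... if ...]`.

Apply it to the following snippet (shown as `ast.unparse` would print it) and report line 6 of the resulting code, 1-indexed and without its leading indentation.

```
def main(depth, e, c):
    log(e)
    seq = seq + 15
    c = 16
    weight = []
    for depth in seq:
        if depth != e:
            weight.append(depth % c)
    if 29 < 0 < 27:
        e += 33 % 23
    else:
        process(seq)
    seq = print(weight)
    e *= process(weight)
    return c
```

if 29 < 0 < 27:

Transformed code:
def main(depth, e, c):
    log(e)
    seq = seq + 15
    c = 16
    weight = [depth % c for depth in seq if depth != e]
    if 29 < 0 < 27:
        e += 33 % 23
    else:
        process(seq)
    seq = print(weight)
    e *= process(weight)
    return c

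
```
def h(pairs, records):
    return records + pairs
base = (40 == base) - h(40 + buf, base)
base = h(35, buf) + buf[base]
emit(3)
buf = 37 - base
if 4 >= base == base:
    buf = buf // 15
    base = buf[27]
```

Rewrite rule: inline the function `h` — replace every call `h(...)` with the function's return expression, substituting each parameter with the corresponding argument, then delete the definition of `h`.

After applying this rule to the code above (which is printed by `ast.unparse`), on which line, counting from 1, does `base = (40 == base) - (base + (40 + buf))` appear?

1

Transformed code:
base = (40 == base) - (base + (40 + buf))
base = buf + 35 + buf[base]
emit(3)
buf = 37 - base
if 4 >= base == base:
    buf = buf // 15
    base = buf[27]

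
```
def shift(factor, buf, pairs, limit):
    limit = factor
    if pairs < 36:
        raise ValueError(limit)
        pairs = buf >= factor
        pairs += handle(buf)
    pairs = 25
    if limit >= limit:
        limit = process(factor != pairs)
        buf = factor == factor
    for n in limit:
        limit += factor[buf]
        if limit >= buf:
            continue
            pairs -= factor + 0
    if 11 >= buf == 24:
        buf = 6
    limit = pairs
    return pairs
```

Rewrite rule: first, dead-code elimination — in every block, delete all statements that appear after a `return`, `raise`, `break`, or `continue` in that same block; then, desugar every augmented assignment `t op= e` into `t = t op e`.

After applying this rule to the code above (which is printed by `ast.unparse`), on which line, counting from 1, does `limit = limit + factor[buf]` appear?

10

Transformed code:
def shift(factor, buf, pairs, limit):
    limit = factor
    if pairs < 36:
        raise ValueError(limit)
    pairs = 25
    if limit >= limit:
        limit = process(factor != pairs)
        buf = factor == factor
    for n in limit:
        limit = limit + factor[buf]
        if limit >= buf:
            continue
    if 11 >= buf == 24:
        buf = 6
    limit = pairs
    return pairs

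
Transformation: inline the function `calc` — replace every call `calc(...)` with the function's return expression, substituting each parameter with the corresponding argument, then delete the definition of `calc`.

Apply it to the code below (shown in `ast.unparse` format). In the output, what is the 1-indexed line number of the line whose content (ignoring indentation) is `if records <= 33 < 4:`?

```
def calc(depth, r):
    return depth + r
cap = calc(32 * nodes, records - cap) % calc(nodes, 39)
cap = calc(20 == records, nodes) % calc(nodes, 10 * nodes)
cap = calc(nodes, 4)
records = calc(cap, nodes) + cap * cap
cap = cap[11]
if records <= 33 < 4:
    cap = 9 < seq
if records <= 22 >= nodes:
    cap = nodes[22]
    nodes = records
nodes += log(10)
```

Transformed code:
cap = (32 * nodes + (records - cap)) % (nodes + 39)
cap = ((20 == records) + nodes) % (nodes + 10 * nodes)
cap = nodes + 4
records = cap + nodes + cap * cap
cap = cap[11]
if records <= 33 < 4:
    cap = 9 < seq
if records <= 22 >= nodes:
    cap = nodes[22]
    nodes = records
nodes += log(10)

6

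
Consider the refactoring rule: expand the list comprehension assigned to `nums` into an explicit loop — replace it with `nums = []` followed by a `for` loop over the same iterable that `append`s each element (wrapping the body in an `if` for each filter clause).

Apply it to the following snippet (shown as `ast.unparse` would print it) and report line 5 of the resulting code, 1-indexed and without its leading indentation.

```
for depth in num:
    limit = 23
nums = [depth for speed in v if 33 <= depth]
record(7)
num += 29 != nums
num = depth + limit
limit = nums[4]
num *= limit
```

Transformed code:
for depth in num:
    limit = 23
nums = []
for speed in v:
    if 33 <= depth:
        nums.append(depth)
record(7)
num += 29 != nums
num = depth + limit
limit = nums[4]
num *= limit

if 33 <= depth:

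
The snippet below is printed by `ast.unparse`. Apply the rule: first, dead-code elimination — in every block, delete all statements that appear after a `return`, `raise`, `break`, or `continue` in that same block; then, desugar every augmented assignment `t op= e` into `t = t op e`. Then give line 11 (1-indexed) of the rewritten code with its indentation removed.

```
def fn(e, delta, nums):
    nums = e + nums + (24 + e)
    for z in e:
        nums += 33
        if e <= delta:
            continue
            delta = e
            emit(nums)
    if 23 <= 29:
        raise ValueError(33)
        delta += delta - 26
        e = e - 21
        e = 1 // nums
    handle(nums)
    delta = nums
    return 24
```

Transformed code:
def fn(e, delta, nums):
    nums = e + nums + (24 + e)
    for z in e:
        nums = nums + 33
        if e <= delta:
            continue
    if 23 <= 29:
        raise ValueError(33)
    handle(nums)
    delta = nums
    return 24

return 24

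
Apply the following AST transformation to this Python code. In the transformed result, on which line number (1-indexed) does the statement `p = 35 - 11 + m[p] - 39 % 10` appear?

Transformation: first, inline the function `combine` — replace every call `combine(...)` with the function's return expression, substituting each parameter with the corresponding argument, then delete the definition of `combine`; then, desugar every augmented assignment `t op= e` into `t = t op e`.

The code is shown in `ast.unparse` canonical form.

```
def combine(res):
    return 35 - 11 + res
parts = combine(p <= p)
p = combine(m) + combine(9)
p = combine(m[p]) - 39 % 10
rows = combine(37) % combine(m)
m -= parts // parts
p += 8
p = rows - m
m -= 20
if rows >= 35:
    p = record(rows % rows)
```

Transformed code:
parts = 35 - 11 + (p <= p)
p = 35 - 11 + m + (35 - 11 + 9)
p = 35 - 11 + m[p] - 39 % 10
rows = (35 - 11 + 37) % (35 - 11 + m)
m = m - parts // parts
p = p + 8
p = rows - m
m = m - 20
if rows >= 35:
    p = record(rows % rows)

3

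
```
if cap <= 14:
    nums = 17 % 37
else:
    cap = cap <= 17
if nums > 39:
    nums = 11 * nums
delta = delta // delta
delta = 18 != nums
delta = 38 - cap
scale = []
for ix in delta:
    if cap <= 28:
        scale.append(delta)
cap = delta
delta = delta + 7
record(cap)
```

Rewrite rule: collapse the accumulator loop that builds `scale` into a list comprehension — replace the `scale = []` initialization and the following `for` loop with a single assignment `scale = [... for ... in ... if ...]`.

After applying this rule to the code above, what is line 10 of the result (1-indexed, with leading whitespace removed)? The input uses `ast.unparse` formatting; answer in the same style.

scale = [delta for ix in delta if cap <= 28]

Transformed code:
if cap <= 14:
    nums = 17 % 37
else:
    cap = cap <= 17
if nums > 39:
    nums = 11 * nums
delta = delta // delta
delta = 18 != nums
delta = 38 - cap
scale = [delta for ix in delta if cap <= 28]
cap = delta
delta = delta + 7
record(cap)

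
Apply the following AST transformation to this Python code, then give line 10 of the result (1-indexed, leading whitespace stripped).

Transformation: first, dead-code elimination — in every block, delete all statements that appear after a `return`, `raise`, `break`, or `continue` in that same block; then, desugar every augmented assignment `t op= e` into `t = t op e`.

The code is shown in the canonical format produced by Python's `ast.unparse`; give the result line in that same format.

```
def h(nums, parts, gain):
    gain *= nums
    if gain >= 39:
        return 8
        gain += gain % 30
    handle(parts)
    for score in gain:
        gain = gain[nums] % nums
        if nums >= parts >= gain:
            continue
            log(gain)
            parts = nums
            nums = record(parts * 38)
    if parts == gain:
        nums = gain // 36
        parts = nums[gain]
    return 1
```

if parts == gain:

Transformed code:
def h(nums, parts, gain):
    gain = gain * nums
    if gain >= 39:
        return 8
    handle(parts)
    for score in gain:
        gain = gain[nums] % nums
        if nums >= parts >= gain:
            continue
    if parts == gain:
        nums = gain // 36
        parts = nums[gain]
    return 1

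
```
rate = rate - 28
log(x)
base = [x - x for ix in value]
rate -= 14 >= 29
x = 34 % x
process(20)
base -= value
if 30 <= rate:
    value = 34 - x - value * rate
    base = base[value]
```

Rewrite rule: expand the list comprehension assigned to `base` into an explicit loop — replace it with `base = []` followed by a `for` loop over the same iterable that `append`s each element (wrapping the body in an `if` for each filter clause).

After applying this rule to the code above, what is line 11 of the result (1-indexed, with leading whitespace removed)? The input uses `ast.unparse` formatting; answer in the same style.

value = 34 - x - value * rate

Transformed code:
rate = rate - 28
log(x)
base = []
for ix in value:
    base.append(x - x)
rate -= 14 >= 29
x = 34 % x
process(20)
base -= value
if 30 <= rate:
    value = 34 - x - value * rate
    base = base[value]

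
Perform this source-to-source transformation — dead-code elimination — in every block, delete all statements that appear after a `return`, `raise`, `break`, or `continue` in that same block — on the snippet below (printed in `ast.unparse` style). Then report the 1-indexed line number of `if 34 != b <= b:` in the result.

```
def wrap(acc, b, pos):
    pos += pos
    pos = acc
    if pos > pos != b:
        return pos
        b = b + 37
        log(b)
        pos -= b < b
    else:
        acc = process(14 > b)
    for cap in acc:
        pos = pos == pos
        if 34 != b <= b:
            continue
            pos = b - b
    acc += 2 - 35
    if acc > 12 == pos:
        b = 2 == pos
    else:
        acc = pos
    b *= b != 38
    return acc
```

Transformed code:
def wrap(acc, b, pos):
    pos += pos
    pos = acc
    if pos > pos != b:
        return pos
    else:
        acc = process(14 > b)
    for cap in acc:
        pos = pos == pos
        if 34 != b <= b:
            continue
    acc += 2 - 35
    if acc > 12 == pos:
        b = 2 == pos
    else:
        acc = pos
    b *= b != 38
    return acc

10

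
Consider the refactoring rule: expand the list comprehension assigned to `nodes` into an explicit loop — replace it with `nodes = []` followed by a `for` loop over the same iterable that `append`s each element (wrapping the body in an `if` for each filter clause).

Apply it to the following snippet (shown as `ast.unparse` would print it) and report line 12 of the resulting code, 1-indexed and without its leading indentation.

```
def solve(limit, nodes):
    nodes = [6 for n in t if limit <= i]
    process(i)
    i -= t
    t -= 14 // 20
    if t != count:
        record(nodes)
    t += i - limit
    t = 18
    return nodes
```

t = 18

Transformed code:
def solve(limit, nodes):
    nodes = []
    for n in t:
        if limit <= i:
            nodes.append(6)
    process(i)
    i -= t
    t -= 14 // 20
    if t != count:
        record(nodes)
    t += i - limit
    t = 18
    return nodes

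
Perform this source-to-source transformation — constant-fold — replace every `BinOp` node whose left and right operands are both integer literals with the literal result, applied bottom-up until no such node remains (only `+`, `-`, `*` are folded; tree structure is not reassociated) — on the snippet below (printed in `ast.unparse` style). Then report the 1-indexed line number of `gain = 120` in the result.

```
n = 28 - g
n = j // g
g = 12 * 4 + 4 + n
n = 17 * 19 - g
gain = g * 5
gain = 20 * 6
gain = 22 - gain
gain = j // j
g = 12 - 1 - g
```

Transformed code:
n = 28 - g
n = j // g
g = 52 + n
n = 323 - g
gain = g * 5
gain = 120
gain = 22 - gain
gain = j // j
g = 11 - g

6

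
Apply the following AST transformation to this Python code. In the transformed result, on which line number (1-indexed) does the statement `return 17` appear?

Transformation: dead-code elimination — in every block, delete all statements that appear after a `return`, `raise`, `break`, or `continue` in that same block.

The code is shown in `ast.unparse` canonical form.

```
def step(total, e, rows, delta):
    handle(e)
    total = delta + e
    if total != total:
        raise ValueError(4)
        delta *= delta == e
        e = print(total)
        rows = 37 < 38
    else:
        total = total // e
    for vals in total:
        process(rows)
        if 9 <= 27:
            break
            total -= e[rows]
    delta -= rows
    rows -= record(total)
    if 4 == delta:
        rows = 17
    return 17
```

Transformed code:
def step(total, e, rows, delta):
    handle(e)
    total = delta + e
    if total != total:
        raise ValueError(4)
    else:
        total = total // e
    for vals in total:
        process(rows)
        if 9 <= 27:
            break
    delta -= rows
    rows -= record(total)
    if 4 == delta:
        rows = 17
    return 17

16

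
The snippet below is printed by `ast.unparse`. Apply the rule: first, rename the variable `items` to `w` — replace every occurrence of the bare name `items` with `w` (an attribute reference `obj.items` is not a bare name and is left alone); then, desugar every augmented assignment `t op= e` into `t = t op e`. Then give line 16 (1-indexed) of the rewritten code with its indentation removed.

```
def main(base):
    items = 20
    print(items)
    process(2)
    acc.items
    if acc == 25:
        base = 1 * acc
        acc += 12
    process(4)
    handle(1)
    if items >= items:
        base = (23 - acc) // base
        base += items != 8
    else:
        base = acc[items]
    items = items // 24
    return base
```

Transformed code:
def main(base):
    w = 20
    print(w)
    process(2)
    acc.items
    if acc == 25:
        base = 1 * acc
        acc = acc + 12
    process(4)
    handle(1)
    if w >= w:
        base = (23 - acc) // base
        base = base + (w != 8)
    else:
        base = acc[w]
    w = w // 24
    return base

w = w // 24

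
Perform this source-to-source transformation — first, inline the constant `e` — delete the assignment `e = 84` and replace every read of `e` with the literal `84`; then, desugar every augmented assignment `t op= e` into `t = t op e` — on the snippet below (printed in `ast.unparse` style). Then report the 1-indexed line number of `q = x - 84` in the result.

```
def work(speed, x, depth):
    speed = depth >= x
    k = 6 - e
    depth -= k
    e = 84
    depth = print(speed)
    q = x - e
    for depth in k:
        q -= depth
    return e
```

Transformed code:
def work(speed, x, depth):
    speed = depth >= x
    k = 6 - 84
    depth = depth - k
    depth = print(speed)
    q = x - 84
    for depth in k:
        q = q - depth
    return 84

6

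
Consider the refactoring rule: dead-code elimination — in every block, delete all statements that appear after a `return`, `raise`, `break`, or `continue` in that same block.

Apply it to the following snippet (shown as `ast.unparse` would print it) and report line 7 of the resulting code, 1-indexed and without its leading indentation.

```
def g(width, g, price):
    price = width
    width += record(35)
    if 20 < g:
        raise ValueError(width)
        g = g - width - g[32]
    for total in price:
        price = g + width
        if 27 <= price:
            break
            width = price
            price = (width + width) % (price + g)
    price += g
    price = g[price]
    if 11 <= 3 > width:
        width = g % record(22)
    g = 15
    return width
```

price = g + width

Transformed code:
def g(width, g, price):
    price = width
    width += record(35)
    if 20 < g:
        raise ValueError(width)
    for total in price:
        price = g + width
        if 27 <= price:
            break
    price += g
    price = g[price]
    if 11 <= 3 > width:
        width = g % record(22)
    g = 15
    return width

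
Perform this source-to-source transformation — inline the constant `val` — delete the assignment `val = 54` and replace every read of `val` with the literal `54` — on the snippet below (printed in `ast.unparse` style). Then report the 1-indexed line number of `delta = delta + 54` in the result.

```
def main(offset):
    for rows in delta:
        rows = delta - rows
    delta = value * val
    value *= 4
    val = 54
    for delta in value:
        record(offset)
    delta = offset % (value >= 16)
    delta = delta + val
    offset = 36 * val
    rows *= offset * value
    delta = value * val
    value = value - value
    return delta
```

Transformed code:
def main(offset):
    for rows in delta:
        rows = delta - rows
    delta = value * 54
    value *= 4
    for delta in value:
        record(offset)
    delta = offset % (value >= 16)
    delta = delta + 54
    offset = 36 * 54
    rows *= offset * value
    delta = value * 54
    value = value - value
    return delta

9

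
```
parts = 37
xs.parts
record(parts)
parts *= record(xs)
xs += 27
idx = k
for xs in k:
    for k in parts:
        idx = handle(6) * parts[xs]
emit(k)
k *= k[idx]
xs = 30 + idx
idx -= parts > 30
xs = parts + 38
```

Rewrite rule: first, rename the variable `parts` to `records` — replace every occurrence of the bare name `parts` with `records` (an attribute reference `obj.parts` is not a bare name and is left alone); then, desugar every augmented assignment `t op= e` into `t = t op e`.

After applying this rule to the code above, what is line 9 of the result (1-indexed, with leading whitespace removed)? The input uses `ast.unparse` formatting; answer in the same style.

Transformed code:
records = 37
xs.parts
record(records)
records = records * record(xs)
xs = xs + 27
idx = k
for xs in k:
    for k in records:
        idx = handle(6) * records[xs]
emit(k)
k = k * k[idx]
xs = 30 + idx
idx = idx - (records > 30)
xs = records + 38

idx = handle(6) * records[xs]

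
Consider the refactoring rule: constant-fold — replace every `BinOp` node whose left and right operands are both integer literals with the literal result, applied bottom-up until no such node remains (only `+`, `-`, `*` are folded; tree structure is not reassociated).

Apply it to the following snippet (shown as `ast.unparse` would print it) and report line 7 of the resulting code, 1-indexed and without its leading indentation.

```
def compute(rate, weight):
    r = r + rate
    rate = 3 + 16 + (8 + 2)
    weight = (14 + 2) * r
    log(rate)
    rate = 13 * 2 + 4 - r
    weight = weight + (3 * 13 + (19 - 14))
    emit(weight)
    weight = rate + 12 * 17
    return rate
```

Transformed code:
def compute(rate, weight):
    r = r + rate
    rate = 29
    weight = 16 * r
    log(rate)
    rate = 30 - r
    weight = weight + 44
    emit(weight)
    weight = rate + 204
    return rate

weight = weight + 44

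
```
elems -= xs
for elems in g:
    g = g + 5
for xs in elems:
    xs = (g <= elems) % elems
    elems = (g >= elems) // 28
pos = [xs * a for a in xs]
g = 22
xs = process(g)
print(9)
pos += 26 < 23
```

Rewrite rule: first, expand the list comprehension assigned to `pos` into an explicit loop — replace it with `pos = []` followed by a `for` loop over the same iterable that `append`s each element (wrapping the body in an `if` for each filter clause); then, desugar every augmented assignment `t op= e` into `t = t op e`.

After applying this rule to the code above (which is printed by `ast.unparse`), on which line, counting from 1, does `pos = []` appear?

7

Transformed code:
elems = elems - xs
for elems in g:
    g = g + 5
for xs in elems:
    xs = (g <= elems) % elems
    elems = (g >= elems) // 28
pos = []
for a in xs:
    pos.append(xs * a)
g = 22
xs = process(g)
print(9)
pos = pos + (26 < 23)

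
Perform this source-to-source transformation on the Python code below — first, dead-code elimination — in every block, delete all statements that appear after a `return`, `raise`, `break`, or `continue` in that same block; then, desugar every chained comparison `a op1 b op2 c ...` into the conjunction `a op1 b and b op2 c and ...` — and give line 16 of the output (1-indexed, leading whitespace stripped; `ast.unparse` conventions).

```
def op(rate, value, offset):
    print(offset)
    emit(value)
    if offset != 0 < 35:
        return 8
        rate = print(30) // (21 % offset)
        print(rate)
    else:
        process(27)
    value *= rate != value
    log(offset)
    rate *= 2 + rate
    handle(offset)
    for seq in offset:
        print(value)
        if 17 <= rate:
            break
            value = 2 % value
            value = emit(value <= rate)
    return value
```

return value

Transformed code:
def op(rate, value, offset):
    print(offset)
    emit(value)
    if offset != 0 and 0 < 35:
        return 8
    else:
        process(27)
    value *= rate != value
    log(offset)
    rate *= 2 + rate
    handle(offset)
    for seq in offset:
        print(value)
        if 17 <= rate:
            break
    return value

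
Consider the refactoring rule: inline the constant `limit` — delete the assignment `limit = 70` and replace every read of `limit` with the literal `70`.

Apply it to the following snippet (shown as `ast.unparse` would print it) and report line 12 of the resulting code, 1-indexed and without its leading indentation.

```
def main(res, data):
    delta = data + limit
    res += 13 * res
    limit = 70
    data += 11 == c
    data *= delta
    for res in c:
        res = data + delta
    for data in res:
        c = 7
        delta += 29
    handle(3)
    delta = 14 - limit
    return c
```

delta = 14 - 70

Transformed code:
def main(res, data):
    delta = data + 70
    res += 13 * res
    data += 11 == c
    data *= delta
    for res in c:
        res = data + delta
    for data in res:
        c = 7
        delta += 29
    handle(3)
    delta = 14 - 70
    return c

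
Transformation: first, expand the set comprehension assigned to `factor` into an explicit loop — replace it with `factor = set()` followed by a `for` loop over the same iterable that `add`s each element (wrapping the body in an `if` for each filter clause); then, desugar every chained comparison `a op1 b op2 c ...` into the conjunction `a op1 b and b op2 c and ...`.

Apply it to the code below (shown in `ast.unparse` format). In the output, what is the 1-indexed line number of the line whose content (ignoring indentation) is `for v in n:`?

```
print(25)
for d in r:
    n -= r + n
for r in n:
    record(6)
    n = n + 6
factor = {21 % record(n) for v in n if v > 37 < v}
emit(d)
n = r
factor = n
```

8

Transformed code:
print(25)
for d in r:
    n -= r + n
for r in n:
    record(6)
    n = n + 6
factor = set()
for v in n:
    if v > 37 and 37 < v:
        factor.add(21 % record(n))
emit(d)
n = r
factor = n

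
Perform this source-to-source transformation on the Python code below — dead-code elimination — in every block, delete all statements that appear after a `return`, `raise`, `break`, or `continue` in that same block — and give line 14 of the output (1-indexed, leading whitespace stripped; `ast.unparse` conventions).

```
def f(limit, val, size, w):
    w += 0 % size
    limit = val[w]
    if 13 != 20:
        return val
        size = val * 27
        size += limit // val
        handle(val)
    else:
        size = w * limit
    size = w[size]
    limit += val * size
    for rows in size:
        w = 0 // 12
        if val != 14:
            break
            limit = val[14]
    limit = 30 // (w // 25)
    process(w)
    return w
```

limit = 30 // (w // 25)

Transformed code:
def f(limit, val, size, w):
    w += 0 % size
    limit = val[w]
    if 13 != 20:
        return val
    else:
        size = w * limit
    size = w[size]
    limit += val * size
    for rows in size:
        w = 0 // 12
        if val != 14:
            break
    limit = 30 // (w // 25)
    process(w)
    return w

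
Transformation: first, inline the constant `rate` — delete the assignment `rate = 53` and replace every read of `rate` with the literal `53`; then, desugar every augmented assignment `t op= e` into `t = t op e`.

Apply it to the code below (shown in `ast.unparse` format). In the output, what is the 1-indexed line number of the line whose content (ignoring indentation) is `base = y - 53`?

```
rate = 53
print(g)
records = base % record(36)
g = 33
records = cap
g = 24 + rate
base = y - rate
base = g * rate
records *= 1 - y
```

6

Transformed code:
print(g)
records = base % record(36)
g = 33
records = cap
g = 24 + 53
base = y - 53
base = g * 53
records = records * (1 - y)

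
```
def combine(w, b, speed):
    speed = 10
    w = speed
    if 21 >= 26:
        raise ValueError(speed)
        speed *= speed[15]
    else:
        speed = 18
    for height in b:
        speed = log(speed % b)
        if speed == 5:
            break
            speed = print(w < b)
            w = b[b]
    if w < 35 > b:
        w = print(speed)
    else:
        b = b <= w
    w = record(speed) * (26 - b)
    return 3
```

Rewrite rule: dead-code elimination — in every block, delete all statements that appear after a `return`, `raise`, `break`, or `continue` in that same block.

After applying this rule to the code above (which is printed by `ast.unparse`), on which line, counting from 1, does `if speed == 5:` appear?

10

Transformed code:
def combine(w, b, speed):
    speed = 10
    w = speed
    if 21 >= 26:
        raise ValueError(speed)
    else:
        speed = 18
    for height in b:
        speed = log(speed % b)
        if speed == 5:
            break
    if w < 35 > b:
        w = print(speed)
    else:
        b = b <= w
    w = record(speed) * (26 - b)
    return 3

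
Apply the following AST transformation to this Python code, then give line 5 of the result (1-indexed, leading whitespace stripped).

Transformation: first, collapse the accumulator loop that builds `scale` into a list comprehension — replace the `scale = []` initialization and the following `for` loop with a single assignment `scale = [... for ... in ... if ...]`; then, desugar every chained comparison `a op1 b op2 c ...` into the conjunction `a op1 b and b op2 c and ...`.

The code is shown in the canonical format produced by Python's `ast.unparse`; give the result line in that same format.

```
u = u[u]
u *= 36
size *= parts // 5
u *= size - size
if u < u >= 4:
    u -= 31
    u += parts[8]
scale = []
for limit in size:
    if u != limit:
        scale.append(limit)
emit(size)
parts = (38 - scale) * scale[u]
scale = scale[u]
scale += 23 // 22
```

if u < u and u >= 4:

Transformed code:
u = u[u]
u *= 36
size *= parts // 5
u *= size - size
if u < u and u >= 4:
    u -= 31
    u += parts[8]
scale = [limit for limit in size if u != limit]
emit(size)
parts = (38 - scale) * scale[u]
scale = scale[u]
scale += 23 // 22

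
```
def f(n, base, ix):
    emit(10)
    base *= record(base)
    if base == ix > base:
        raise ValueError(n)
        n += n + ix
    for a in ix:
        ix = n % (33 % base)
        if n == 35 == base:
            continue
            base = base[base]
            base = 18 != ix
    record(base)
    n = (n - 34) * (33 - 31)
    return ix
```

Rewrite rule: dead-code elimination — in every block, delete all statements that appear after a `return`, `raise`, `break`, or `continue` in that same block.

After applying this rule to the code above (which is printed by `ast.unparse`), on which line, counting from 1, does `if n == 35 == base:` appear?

8

Transformed code:
def f(n, base, ix):
    emit(10)
    base *= record(base)
    if base == ix > base:
        raise ValueError(n)
    for a in ix:
        ix = n % (33 % base)
        if n == 35 == base:
            continue
    record(base)
    n = (n - 34) * (33 - 31)
    return ix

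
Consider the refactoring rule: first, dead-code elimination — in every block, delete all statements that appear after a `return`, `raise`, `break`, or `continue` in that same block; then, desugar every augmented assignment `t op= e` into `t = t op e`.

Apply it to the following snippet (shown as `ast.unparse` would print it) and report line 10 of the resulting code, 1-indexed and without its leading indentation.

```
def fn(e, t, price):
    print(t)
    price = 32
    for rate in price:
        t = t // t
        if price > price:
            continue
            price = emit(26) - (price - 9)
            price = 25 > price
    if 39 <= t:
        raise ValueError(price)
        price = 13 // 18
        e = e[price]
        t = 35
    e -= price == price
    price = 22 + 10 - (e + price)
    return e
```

Transformed code:
def fn(e, t, price):
    print(t)
    price = 32
    for rate in price:
        t = t // t
        if price > price:
            continue
    if 39 <= t:
        raise ValueError(price)
    e = e - (price == price)
    price = 22 + 10 - (e + price)
    return e

e = e - (price == price)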